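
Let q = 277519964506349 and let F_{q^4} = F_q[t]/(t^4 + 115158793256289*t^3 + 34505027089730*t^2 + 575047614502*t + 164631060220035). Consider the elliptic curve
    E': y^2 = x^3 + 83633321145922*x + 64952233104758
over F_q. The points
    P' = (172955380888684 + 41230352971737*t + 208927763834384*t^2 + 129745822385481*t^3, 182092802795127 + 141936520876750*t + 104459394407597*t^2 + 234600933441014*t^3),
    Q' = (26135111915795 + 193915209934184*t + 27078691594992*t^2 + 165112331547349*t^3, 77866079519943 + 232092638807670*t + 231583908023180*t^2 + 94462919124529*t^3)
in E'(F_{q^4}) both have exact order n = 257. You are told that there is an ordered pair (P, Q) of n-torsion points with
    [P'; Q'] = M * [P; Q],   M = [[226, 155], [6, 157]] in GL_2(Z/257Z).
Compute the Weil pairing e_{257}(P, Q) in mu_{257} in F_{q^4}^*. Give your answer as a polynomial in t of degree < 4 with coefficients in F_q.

189436904077284 + 128011763935801*t + 274416369993829*t^2 + 83918957491768*t^3

e_{257}(aP+bQ,cP+dQ) = e_{257}(P,Q)^(ad-bc); with (a,b,c,d)=(226,155,6,157) this gives the det-257 law.
det(M) mod 257 = 114; its inverse in (Z/257)^* is 124 (check: 114*124 mod 257 = 1).
n = 257 = (100000001)_2 (9 bits, wt 2); accumulate f_{257,P'}(Q'+S)/f_{257,P'}(S) along the 8-step ladder.
The quotient is 117711962447050 + 229592339598408*t + 218223953798464*t^2 + 246960349125293*t^3.
Thus e_{257}(P,Q) = 189436904077284 + 128011763935801*t + 274416369993829*t^2 + 83918957491768*t^3.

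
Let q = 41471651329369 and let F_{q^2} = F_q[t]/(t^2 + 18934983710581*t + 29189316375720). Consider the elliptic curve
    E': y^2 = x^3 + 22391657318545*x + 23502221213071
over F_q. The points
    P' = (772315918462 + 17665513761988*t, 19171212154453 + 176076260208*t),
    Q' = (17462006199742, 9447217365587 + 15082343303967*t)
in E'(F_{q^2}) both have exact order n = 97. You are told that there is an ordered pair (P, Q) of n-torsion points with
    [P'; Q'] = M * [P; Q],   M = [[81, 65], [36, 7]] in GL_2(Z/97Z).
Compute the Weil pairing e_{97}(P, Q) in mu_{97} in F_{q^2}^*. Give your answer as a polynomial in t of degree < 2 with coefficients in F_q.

8843779342860 + 13395346309915*t

e_{97}(aP+bQ,cP+dQ) = e_{97}(P,Q)^(ad-bc); with (a,b,c,d)=(81,65,36,7) this gives the det-97 law.
So e_{97}(P,Q) = e_{97}(P',Q')^{79}, since 70*79 = 1 mod 97.
Run Miller on y^2=x^3+22391657318545*x+23502221213071 over F_{41471651329369}: ladder 1100001 (7 bits); e = f_P(D_Q)/f_Q(D_P).
e_{97}(P',Q') = 1714611460473 + 18990991294047*t.
Finally e_{97}(P,Q) = 8843779342860 + 13395346309915*t.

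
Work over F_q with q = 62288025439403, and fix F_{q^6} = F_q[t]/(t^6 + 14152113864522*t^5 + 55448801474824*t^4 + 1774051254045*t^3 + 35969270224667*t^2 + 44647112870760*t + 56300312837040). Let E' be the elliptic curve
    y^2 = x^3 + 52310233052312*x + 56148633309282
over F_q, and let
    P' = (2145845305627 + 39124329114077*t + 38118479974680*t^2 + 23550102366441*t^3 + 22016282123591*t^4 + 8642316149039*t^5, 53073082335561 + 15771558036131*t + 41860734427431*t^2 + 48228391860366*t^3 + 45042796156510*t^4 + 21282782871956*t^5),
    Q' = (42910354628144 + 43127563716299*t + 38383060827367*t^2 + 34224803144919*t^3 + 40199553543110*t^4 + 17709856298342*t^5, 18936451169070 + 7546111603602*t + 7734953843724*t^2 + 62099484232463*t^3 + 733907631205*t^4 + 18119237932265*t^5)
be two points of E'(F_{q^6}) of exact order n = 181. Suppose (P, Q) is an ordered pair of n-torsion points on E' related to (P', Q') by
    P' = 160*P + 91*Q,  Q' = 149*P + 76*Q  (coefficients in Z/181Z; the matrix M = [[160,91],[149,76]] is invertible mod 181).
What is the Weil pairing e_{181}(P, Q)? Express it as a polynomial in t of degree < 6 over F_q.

The 181-Weil pairing on E[181] over F_{62288025439403} is alternating-bilinear: e_{181}(P',Q') = e_{181}(P,Q)^det(M).
det(M) mod 181 = 49; its inverse in (Z/181)^* is 133 (check: 49*133 mod 181 = 1).
Run Miller on y^2=x^3+52310233052312*x+56148633309282 over F_{62288025439403}: ladder 10110101 (8 bits); e = f_P(D_Q)/f_Q(D_P).
Result: e(P',Q') = 25468062645460 + 8006591396927*t + 13868518959126*t^2 + 10993679460401*t^3 + 48054429812581*t^4 + 60802996536886*t^5.
e_{181}(P,Q) = (25468062645460 + 8006591396927*t + 13868518959126*t^2 + 10993679460401*t^3 + 48054429812581*t^4 + 60802996536886*t^5)^{133} = 8800998749061 + 39424136222904*t + 21025892745749*t^2 + 52524732441775*t^3 + 1058170398560*t^4 + 39995901187627*t^5.

8800998749061 + 39424136222904*t + 21025892745749*t^2 + 52524732441775*t^3 + 1058170398560*t^4 + 39995901187627*t^5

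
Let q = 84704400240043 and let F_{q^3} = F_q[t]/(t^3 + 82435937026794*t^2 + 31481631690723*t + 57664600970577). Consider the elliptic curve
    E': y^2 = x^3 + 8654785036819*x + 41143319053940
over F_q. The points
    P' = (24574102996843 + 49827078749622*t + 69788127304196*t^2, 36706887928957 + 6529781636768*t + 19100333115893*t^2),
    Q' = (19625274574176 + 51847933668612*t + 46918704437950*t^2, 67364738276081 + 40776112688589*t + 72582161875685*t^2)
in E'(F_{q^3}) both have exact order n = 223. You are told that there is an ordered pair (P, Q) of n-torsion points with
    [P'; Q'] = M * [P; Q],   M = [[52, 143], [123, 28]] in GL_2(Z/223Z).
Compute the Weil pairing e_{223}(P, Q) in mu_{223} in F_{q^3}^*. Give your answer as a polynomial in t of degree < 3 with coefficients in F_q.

Under M = [[52,143],[123,28]] in GL_2(Z/223), e_{223}(P',Q') = e_{223}(P,Q)^(52*28-143*123 mod 223).
det M = 52*28 - 143*123 = -16133 = 146 (mod 223); 146^{-1} = 139 (mod 223).
Miller loop for e_{223} over F_{84704400240043^3}: bits of 223 = 11011111; 7 double steps + 6 add steps, l/v at each.
So e_{223}(P',Q') = 2744203813074 + 66339721611586*t + 30550814678522*t^2.
Finally e_{223}(P,Q) = 24308716005336 + 2109034645418*t + 15276622426137*t^2.

24308716005336 + 2109034645418*t + 15276622426137*t^2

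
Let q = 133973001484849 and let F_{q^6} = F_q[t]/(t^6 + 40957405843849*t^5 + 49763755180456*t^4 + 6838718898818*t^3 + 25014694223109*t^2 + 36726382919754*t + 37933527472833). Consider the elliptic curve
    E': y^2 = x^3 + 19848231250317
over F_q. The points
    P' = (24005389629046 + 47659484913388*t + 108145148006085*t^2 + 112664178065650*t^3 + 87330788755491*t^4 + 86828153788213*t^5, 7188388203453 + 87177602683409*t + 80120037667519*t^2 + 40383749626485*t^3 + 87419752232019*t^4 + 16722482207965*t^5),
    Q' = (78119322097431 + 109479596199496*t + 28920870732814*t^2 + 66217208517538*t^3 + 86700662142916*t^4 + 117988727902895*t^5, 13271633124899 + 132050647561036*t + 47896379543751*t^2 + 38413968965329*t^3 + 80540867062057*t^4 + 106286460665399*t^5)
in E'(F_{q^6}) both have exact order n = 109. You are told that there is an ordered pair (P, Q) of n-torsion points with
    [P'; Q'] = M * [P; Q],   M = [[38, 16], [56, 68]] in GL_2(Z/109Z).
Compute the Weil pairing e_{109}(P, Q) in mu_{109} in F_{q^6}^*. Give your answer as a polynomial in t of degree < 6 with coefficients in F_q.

9221666815486 + 120987861500649*t + 60841921037952*t^2 + 37126517170629*t^3 + 91189561846407*t^4 + 64742653740572*t^5

Alternating bilinearity on E[109] (values in mu_{109} in F_{133973001484849^6}) gives e(P',Q') = e(P,Q)^det(M).
det M = 38*68 - 16*56 = 1688 = 53 (mod 109); 53^{-1} = 72 (mod 109).
Miller loop for e_{109} over F_{133973001484849^6}: bits of 109 = 1101101; 6 double steps + 4 add steps, l/v at each.
f_P(D_Q)/f_Q(D_P) = 114576363931966 + 85651120448025*t + 26693149280052*t^2 + 115762001713960*t^3 + 82152314827403*t^4 + 31249968845053*t^5.
(114576363931966 + 85651120448025*t + 26693149280052*t^2 + 115762001713960*t^3 + 82152314827403*t^4 + 31249968845053*t^5)^{72} mod (133973001484849,f) = 9221666815486 + 120987861500649*t + 60841921037952*t^2 + 37126517170629*t^3 + 91189561846407*t^4 + 64742653740572*t^5.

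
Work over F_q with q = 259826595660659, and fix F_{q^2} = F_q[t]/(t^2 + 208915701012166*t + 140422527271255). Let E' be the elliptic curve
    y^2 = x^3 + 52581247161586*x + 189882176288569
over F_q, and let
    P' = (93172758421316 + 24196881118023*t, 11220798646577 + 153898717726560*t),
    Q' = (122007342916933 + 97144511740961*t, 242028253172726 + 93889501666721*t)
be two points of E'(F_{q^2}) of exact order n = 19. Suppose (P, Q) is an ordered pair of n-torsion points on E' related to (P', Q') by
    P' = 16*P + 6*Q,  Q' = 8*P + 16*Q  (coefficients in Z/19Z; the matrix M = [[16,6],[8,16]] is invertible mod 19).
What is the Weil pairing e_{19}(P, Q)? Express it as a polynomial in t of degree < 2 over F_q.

The 19-Weil pairing on E[19] over F_{259826595660659} is alternating-bilinear: e_{19}(P',Q') = e_{19}(P,Q)^det(M).
det M = 16*16 - 6*8 = 208 = 18 (mod 19); 18^{-1} = 18 (mod 19).
Double-and-add over 10011: 5-1 doublings, 3-1 additions; each step l_{T,T}/v_{2T} or l_{T,P'}/v at Q'+S for random S.
Result: e(P',Q') = 9225782243420 + 197602051639444*t.
Raise to 18: e(P,Q) = 201099868607140 + 62224544021215*t in mu_{19}.

201099868607140 + 62224544021215*t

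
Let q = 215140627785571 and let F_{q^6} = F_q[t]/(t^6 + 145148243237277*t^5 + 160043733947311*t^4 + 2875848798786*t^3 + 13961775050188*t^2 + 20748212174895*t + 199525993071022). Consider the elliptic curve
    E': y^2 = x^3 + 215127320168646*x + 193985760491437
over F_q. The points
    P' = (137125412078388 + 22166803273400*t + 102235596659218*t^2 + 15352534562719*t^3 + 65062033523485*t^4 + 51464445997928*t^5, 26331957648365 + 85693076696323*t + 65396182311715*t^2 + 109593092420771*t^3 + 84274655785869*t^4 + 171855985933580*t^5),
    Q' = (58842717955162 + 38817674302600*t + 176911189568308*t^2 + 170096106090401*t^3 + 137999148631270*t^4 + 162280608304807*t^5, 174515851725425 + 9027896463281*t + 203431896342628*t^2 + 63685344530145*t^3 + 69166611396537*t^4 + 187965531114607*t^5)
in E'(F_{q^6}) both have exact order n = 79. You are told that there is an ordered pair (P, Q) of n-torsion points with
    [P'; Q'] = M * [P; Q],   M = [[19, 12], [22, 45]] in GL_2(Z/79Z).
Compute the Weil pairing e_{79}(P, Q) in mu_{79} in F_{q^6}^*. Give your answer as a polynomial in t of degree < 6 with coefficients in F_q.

Under M = [[19,12],[22,45]] in GL_2(Z/79), e_{79}(P',Q') = e_{79}(P,Q)^(19*45-12*22 mod 79).
Inverting 38 mod 79: 52. Thus e_{79}(P,Q) = e(P',Q')^{52}.
Run Miller on y^2=x^3+215127320168646*x+193985760491437 over F_{215140627785571}: ladder 1001111 (7 bits); e = f_P(D_Q)/f_Q(D_P).
f_P(D_Q)/f_Q(D_P) = 100110636620020 + 38753536273063*t + 86676073502372*t^2 + 72702962262784*t^3 + 21789673172196*t^4 + 45359622655520*t^5.
(100110636620020 + 38753536273063*t + 86676073502372*t^2 + 72702962262784*t^3 + 21789673172196*t^4 + 45359622655520*t^5)^{52} mod (215140627785571,f) = 196577137314298 + 140464252357209*t + 39980131618467*t^2 + 206792358760857*t^3 + 212161369250097*t^4 + 155346869158419*t^5.

196577137314298 + 140464252357209*t + 39980131618467*t^2 + 206792358760857*t^3 + 212161369250097*t^4 + 155346869158419*t^5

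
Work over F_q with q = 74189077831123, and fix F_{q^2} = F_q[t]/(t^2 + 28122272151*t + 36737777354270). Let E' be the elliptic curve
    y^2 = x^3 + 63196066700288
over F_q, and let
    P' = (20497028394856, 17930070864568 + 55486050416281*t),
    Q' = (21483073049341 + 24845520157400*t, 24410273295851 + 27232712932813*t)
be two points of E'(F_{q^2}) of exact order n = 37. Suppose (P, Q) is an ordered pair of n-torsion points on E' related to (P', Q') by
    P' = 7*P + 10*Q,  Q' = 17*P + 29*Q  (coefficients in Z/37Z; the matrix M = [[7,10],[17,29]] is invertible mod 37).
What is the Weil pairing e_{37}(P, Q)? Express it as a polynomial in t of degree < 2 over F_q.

Alternating bilinearity on E[37] (values in mu_{37} in F_{74189077831123^2}) gives e(P',Q') = e(P,Q)^det(M).
Hence e(P,Q) = e(P',Q')^{9} where 9 = 33^{-1} mod 37.
Miller loop for e_{37} over F_{74189077831123^2}: bits of 37 = 100101; 5 double steps + 2 add steps, l/v at each.
Result: e(P',Q') = 53955930794384 + 67363652093007*t.
Thus e_{37}(P,Q) = 63880760441383 + 2645295294094*t.

63880760441383 + 2645295294094*t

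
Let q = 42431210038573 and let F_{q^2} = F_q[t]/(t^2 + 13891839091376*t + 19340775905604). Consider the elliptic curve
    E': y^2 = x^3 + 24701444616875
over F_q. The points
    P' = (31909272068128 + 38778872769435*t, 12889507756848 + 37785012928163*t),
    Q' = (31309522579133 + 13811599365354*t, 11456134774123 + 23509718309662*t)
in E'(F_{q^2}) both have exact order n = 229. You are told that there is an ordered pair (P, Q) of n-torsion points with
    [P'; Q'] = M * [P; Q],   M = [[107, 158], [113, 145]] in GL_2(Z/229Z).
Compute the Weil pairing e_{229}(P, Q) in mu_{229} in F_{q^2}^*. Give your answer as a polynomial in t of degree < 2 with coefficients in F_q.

Since e_{229}(P,P)=e_{229}(Q,Q)=1 and e_{229}(Q,P)=e_{229}(P,Q)^{-1}, expanding e_{229}(107*P + 158*Q,113*P + 145*Q) leaves e(P,Q)^det(M).
Inverting 180 mod 229: 14. Thus e_{229}(P,Q) = e(P',Q')^{14}.
Run Miller on y^2=x^3+24701444616875 over F_{42431210038573}: ladder 11100101 (8 bits); e = f_P(D_Q)/f_Q(D_P).
e_{229}(P',Q') = 32252023212771 + 24211501924473*t.
e_{229}(P,Q) = (32252023212771 + 24211501924473*t)^{14} = 12642521216470 + 1487940722023*t.

12642521216470 + 1487940722023*t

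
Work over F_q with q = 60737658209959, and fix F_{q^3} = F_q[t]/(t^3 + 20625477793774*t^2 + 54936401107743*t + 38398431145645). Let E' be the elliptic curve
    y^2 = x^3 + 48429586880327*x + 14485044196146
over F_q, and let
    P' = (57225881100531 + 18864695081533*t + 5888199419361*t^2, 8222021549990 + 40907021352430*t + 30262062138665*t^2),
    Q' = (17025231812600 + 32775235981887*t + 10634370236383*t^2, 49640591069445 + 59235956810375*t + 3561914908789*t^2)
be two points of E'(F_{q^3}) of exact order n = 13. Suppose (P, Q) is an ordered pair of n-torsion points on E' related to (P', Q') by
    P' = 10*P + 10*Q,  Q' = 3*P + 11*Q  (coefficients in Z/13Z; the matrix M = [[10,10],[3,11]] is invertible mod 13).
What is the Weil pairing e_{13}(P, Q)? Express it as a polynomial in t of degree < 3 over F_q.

e_{13}(aP+bQ,cP+dQ) = e_{13}(P,Q)^(ad-bc); with (a,b,c,d)=(10,10,3,11) this gives the det-13 law.
Hence e(P,Q) = e(P',Q')^{7} where 7 = 2^{-1} mod 13.
n = 13 = (1101)_2 (4 bits, wt 3); accumulate f_{13,P'}(Q'+S)/f_{13,P'}(S) along the 3-step ladder.
Miller gives e_{13}(P',Q') = 1531918896293 + 44181398563785*t + 35202973735751*t^2 in F_{60737658209959^3}.
e_{13}(P,Q) = (1531918896293 + 44181398563785*t + 35202973735751*t^2)^{7} = 15507826371156 + 30627690498675*t + 16394124898277*t^2.

15507826371156 + 30627690498675*t + 16394124898277*t^2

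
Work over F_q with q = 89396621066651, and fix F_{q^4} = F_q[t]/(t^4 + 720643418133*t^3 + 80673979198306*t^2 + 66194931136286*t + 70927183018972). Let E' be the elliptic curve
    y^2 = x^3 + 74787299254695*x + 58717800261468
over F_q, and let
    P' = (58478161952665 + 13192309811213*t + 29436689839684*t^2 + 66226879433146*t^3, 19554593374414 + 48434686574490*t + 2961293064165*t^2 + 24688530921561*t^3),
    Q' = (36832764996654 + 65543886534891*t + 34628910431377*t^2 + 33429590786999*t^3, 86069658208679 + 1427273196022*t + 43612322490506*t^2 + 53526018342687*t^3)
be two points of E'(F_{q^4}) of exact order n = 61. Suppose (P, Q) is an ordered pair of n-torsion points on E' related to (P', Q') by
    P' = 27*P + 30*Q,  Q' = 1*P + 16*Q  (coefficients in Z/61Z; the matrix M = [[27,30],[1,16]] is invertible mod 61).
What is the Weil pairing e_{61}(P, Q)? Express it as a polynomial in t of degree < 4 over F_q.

56762379571540 + 24122478826393*t + 55437513678680*t^2 + 12090185259480*t^3

Alternating bilinearity on E[61] (values in mu_{61} in F_{89396621066651^4}) gives e(P',Q') = e(P,Q)^det(M).
Hence e(P,Q) = e(P',Q')^{39} where 39 = 36^{-1} mod 61.
Double-and-add over 111101: 6-1 doublings, 5-1 additions; each step l_{T,T}/v_{2T} or l_{T,P'}/v at Q'+S for random S.
f_P(D_Q)/f_Q(D_P) = 65762846704479 + 88096018458288*t + 40339306324617*t^2 + 20356892610082*t^3.
Thus e_{61}(P,Q) = 56762379571540 + 24122478826393*t + 55437513678680*t^2 + 12090185259480*t^3.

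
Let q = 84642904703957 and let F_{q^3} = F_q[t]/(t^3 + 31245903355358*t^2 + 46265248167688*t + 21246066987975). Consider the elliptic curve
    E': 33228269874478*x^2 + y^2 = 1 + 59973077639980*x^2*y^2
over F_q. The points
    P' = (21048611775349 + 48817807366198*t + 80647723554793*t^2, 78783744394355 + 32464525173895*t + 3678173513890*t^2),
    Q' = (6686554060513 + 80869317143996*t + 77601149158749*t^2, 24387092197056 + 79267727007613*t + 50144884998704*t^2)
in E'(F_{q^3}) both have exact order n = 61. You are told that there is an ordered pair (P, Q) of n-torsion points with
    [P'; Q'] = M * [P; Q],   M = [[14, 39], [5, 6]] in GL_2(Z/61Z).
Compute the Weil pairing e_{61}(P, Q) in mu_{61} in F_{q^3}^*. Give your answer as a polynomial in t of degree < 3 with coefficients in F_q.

51830647314489 + 31495079286680*t + 60236979037814*t^2

Since e_{61}(P,P)=e_{61}(Q,Q)=1 and e_{61}(Q,P)=e_{61}(P,Q)^{-1}, expanding e_{61}(14*P + 39*Q,5*P + 6*Q) leaves e(P,Q)^det(M).
Hence e(P,Q) = e(P',Q')^{50} where 50 = 11^{-1} mod 61.
Map (x,y)_Ed via u=(1+y)/(1-y), v=(1+y)/((1-y)x) to Montgomery A=39545502244248,B=22657985974135; then to (a',b')=(59613810880756,40865877982898).
Miller loop for e_{61} over F_{84642904703957^3}: bits of 61 = 111101; 5 double steps + 4 add steps, l/v at each.
f_P(D_Q)/f_Q(D_P) = 33837708432638 + 63947009789947*t + 17894370151988*t^2.
Hence e(P,Q) = 51830647314489 + 31495079286680*t + 60236979037814*t^2 in F_{84642904703957^3}^*.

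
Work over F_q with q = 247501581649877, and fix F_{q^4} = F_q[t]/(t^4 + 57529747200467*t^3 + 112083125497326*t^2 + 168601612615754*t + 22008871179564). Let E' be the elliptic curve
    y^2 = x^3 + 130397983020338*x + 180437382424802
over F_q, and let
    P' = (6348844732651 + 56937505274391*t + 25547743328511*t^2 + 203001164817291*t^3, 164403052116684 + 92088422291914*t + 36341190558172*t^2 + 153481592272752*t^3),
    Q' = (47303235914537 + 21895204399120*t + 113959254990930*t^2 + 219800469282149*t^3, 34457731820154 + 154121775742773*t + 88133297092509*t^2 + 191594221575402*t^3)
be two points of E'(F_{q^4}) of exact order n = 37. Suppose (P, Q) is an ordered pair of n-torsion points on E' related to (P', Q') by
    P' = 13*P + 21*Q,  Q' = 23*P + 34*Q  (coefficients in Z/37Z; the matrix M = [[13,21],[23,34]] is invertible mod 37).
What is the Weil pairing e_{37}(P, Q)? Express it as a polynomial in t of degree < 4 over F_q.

84352158911493 + 127222161345246*t + 161018967294490*t^2 + 204042065258591*t^3

The 37-Weil pairing on E[37] over F_{247501581649877} is alternating-bilinear: e_{37}(P',Q') = e_{37}(P,Q)^det(M).
Hence e(P,Q) = e(P',Q')^{9} where 9 = 33^{-1} mod 37.
Run Miller on y^2=x^3+130397983020338*x+180437382424802 over F_{247501581649877}: ladder 100101 (6 bits); e = f_P(D_Q)/f_Q(D_P).
The quotient is 192348702769290 + 12120136382433*t + 36083648065330*t^2 + 179455600883176*t^3.
(192348702769290 + 12120136382433*t + 36083648065330*t^2 + 179455600883176*t^3)^{9} mod (247501581649877,f) = 84352158911493 + 127222161345246*t + 161018967294490*t^2 + 204042065258591*t^3.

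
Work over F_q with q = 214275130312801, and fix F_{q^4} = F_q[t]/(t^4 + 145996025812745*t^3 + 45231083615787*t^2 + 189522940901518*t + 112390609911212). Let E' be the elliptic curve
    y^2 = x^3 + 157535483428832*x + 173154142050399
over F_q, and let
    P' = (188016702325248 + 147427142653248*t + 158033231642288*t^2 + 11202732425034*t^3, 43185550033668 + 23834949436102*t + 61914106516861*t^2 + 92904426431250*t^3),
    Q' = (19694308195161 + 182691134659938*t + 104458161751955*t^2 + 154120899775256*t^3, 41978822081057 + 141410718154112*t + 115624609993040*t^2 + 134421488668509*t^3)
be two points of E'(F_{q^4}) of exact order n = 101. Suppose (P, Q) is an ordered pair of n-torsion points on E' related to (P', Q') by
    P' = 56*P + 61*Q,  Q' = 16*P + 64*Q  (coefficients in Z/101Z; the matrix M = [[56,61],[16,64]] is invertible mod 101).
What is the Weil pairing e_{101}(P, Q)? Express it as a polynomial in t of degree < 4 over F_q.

e_{101}(aP+bQ,cP+dQ) = e_{101}(P,Q)^(ad-bc); with (a,b,c,d)=(56,61,16,64) this gives the det-101 law.
56*64 - 61*16 = 2608; reduced mod 101: det = 83, inverse 28.
Build f_{101,P'} and f_{101,Q'} via the 7-bit ladder of 101=1100101_2; evaluate at shifted divisors; quotient in F_{214275130312801^4}.
So e_{101}(P',Q') = 117267083500129 + 141346590059780*t + 106908903066192*t^2 + 54728017846320*t^3.
Raise to 28: e(P,Q) = 180338013926963 + 98299111017105*t + 140186065240*t^2 + 12798054136417*t^3 in mu_{101}.

180338013926963 + 98299111017105*t + 140186065240*t^2 + 12798054136417*t^3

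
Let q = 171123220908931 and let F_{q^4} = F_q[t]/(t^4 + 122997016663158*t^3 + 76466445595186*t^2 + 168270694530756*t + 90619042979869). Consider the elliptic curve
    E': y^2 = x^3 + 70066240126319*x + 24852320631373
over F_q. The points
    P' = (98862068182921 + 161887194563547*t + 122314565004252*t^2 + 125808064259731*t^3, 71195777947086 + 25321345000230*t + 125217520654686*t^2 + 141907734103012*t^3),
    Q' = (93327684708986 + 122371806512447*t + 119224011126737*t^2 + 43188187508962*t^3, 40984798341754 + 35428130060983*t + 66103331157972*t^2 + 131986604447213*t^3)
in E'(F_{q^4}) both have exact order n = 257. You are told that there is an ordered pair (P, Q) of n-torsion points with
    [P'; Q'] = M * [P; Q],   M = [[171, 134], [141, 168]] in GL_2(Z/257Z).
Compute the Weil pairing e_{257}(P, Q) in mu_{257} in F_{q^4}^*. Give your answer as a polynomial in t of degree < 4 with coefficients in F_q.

Alternating bilinearity on E[257] (values in mu_{257} in F_{171123220908931^4}) gives e(P',Q') = e(P,Q)^det(M).
det(M) mod 257 = 68; its inverse in (Z/257)^* is 223 (check: 68*223 mod 257 = 1).
n = 257 = (100000001)_2 (9 bits, wt 2); accumulate f_{257,P'}(Q'+S)/f_{257,P'}(S) along the 8-step ladder.
f_P(D_Q)/f_Q(D_P) = 160963421959797 + 27052318730934*t + 9419555584022*t^2 + 169480571143867*t^3.
Finally e_{257}(P,Q) = 60340334447063 + 149523713921892*t + 39034660223045*t^2 + 51141883634438*t^3.

60340334447063 + 149523713921892*t + 39034660223045*t^2 + 51141883634438*t^3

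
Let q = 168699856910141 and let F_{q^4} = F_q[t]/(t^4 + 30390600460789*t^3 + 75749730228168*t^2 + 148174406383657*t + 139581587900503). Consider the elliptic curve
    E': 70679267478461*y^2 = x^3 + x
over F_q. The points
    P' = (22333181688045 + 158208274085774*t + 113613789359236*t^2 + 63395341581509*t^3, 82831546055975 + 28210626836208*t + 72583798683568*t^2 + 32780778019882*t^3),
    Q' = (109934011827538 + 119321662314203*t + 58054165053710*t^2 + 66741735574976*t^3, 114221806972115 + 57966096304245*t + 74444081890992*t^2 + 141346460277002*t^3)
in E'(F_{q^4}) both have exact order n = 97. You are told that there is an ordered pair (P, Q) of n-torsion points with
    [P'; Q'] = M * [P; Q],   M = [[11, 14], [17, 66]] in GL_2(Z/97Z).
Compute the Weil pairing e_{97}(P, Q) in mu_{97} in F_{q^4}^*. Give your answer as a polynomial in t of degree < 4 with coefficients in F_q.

The 97-Weil pairing on E[97] over F_{168699856910141} is alternating-bilinear: e_{97}(P',Q') = e_{97}(P,Q)^det(M).
det M = 11*66 - 14*17 = 488 = 3 (mod 97); 3^{-1} = 65 (mod 97).
Montgomery->Weierstrass: x_W = 49793911483153*x, y_W=49793911483153*y on F_{168699856910141}; lands on y^2=x^3+149634766860465*x.
Double-and-add over 1100001: 7-1 doublings, 3-1 additions; each step l_{T,T}/v_{2T} or l_{T,P'}/v at Q'+S for random S.
Miller gives e_{97}(P',Q') = 72608856832135 + 15074859480970*t + 4842029038445*t^2 + 30102341463933*t^3 in F_{168699856910141^4}.
Finally e_{97}(P,Q) = 95809076936176 + 156705802126384*t + 3177250778088*t^2 + 152394107376953*t^3.

95809076936176 + 156705802126384*t + 3177250778088*t^2 + 152394107376953*t^3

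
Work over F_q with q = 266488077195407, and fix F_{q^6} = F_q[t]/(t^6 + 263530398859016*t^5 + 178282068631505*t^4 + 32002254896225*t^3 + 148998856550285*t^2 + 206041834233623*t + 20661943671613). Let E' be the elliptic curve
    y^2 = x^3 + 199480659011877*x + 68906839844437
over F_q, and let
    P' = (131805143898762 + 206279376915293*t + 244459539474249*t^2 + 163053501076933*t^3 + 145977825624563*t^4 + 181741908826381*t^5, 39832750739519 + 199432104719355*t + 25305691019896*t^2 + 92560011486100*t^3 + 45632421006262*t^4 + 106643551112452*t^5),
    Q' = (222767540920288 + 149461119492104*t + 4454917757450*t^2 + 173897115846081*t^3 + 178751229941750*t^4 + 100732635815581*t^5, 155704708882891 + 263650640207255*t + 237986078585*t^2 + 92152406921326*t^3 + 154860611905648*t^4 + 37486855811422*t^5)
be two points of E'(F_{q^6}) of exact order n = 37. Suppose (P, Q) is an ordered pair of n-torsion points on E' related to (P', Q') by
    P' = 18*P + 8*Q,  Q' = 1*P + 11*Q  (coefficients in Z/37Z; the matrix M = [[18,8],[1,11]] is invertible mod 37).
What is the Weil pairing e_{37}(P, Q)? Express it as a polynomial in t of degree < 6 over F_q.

212355885572022 + 90931774965151*t + 202740074475200*t^2 + 64509208743383*t^3 + 220036369604976*t^4 + 194773780920902*t^5

e_{37}(aP+bQ,cP+dQ) = e_{37}(P,Q)^(ad-bc); with (a,b,c,d)=(18,8,1,11) this gives the det-37 law.
18*11 - 8*1 = 190; reduced mod 37: det = 5, inverse 15.
Double-and-add over 100101: 6-1 doublings, 3-1 additions; each step l_{T,T}/v_{2T} or l_{T,P'}/v at Q'+S for random S.
f_P(D_Q)/f_Q(D_P) = 119404692643878 + 245984289191194*t + 122605615554707*t^2 + 248809545968253*t^3 + 205349979503397*t^4 + 73937312881947*t^5.
e_{37}(P,Q) = (119404692643878 + 245984289191194*t + 122605615554707*t^2 + 248809545968253*t^3 + 205349979503397*t^4 + 73937312881947*t^5)^{15} = 212355885572022 + 90931774965151*t + 202740074475200*t^2 + 64509208743383*t^3 + 220036369604976*t^4 + 194773780920902*t^5.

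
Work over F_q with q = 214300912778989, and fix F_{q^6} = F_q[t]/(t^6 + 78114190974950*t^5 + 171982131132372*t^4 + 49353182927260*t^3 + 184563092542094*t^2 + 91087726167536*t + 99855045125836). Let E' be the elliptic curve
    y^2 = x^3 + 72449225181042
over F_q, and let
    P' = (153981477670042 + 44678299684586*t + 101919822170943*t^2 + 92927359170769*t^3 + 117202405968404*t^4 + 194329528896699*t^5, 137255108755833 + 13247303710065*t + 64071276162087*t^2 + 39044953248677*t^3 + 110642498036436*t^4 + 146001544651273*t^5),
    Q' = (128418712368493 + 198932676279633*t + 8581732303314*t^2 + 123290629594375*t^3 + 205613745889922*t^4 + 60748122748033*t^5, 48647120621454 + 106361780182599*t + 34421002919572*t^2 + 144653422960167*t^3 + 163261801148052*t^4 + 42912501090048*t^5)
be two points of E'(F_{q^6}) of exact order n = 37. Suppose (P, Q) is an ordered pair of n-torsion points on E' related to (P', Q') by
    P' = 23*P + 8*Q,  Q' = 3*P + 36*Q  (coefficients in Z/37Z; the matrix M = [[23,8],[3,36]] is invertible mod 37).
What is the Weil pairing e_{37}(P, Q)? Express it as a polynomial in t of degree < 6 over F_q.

113741235944247 + 186902826353191*t + 74910129982945*t^2 + 181229315009951*t^3 + 71067910723581*t^4 + 176005018046409*t^5

e_{37} is bilinear + alternating on E[37], so e_{37}(23*P + 8*Q, 3*P + 36*Q) = e_{37}(P,Q)^(23*36-8*3).
det M = 23*36 - 8*3 = 804 = 27 (mod 37); 27^{-1} = 11 (mod 37).
n = 37 = (100101)_2 (6 bits, wt 3); accumulate f_{37,P'}(Q'+S)/f_{37,P'}(S) along the 5-step ladder.
f_P(D_Q)/f_Q(D_P) = 26832077686025 + 99856804358074*t + 208274684012435*t^2 + 128627923960704*t^3 + 35881159354449*t^4 + 80499162151588*t^5.
Hence e(P,Q) = 113741235944247 + 186902826353191*t + 74910129982945*t^2 + 181229315009951*t^3 + 71067910723581*t^4 + 176005018046409*t^5 in F_{214300912778989^6}^*.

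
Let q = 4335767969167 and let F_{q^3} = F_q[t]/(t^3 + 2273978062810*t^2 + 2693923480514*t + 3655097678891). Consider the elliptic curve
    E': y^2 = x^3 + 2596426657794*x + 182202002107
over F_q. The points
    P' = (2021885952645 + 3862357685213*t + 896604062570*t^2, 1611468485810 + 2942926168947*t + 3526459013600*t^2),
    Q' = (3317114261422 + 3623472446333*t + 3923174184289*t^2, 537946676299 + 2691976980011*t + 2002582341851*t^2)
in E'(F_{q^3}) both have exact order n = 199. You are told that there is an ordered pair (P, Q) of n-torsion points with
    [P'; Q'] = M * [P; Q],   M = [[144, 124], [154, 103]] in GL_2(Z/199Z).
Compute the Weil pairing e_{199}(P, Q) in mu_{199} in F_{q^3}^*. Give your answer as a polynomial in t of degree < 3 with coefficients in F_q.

3508325969703 + 3091149521593*t + 2001528614958*t^2

The 199-Weil pairing on E[199] over F_{4335767969167} is alternating-bilinear: e_{199}(P',Q') = e_{199}(P,Q)^det(M).
So e_{199}(P,Q) = e_{199}(P',Q')^{103}, since 114*103 = 1 mod 199.
Run Miller on y^2=x^3+2596426657794*x+182202002107 over F_{4335767969167}: ladder 11000111 (8 bits); e = f_P(D_Q)/f_Q(D_P).
f_P(D_Q)/f_Q(D_P) = 821306593880 + 1632759311238*t + 482496208212*t^2.
Raise to 103: e(P,Q) = 3508325969703 + 3091149521593*t + 2001528614958*t^2 in mu_{199}.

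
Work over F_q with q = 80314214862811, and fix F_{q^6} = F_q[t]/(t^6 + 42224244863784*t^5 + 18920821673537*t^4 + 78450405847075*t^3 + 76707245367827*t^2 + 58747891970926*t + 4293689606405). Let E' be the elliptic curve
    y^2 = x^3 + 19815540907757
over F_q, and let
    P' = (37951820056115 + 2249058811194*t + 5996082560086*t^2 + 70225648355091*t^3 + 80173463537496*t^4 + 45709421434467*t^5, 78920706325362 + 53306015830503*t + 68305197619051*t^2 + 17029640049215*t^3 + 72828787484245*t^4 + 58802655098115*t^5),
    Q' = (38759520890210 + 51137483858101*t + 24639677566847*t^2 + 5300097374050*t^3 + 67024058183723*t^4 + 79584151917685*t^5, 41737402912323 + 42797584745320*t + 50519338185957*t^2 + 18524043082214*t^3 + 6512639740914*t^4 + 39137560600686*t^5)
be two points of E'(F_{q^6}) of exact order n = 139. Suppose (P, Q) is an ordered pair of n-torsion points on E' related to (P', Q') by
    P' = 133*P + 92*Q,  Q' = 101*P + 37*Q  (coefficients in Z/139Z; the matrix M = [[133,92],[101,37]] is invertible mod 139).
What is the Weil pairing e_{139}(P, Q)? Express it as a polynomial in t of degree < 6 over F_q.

Alternating bilinearity on E[139] (values in mu_{139} in F_{80314214862811^6}) gives e(P',Q') = e(P,Q)^det(M).
det(M) mod 139 = 77; its inverse in (Z/139)^* is 65 (check: 77*65 mod 139 = 1).
Build f_{139,P'} and f_{139,Q'} via the 8-bit ladder of 139=10001011_2; evaluate at shifted divisors; quotient in F_{80314214862811^6}.
Result: e(P',Q') = 18330898152850 + 57789786533593*t + 54608428023900*t^2 + 60868771571171*t^3 + 8665372811298*t^4 + 31916817224485*t^5.
(18330898152850 + 57789786533593*t + 54608428023900*t^2 + 60868771571171*t^3 + 8665372811298*t^4 + 31916817224485*t^5)^{65} mod (80314214862811,f) = 74997529047623 + 72173075843436*t + 27818057578189*t^2 + 42834980144973*t^3 + 43950672694411*t^4 + 74086522686668*t^5.

74997529047623 + 72173075843436*t + 27818057578189*t^2 + 42834980144973*t^3 + 43950672694411*t^4 + 74086522686668*t^5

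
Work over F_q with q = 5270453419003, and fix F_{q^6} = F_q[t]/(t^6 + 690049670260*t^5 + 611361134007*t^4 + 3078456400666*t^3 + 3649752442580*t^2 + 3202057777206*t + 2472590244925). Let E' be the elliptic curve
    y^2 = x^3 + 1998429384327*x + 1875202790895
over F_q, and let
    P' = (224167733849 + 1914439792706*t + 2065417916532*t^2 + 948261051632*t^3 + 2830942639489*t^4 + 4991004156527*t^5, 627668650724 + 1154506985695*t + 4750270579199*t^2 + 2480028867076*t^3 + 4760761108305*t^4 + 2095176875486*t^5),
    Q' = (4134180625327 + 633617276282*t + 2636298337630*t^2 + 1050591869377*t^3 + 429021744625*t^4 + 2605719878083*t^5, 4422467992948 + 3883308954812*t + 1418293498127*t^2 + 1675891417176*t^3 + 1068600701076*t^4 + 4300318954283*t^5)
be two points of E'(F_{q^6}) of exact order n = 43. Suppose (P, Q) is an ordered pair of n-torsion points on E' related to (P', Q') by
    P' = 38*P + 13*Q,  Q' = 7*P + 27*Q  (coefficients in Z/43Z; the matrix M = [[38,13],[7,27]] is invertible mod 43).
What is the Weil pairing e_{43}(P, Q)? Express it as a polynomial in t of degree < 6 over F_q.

e_{43}(aP+bQ,cP+dQ) = e_{43}(P,Q)^(ad-bc); with (a,b,c,d)=(38,13,7,27) this gives the det-43 law.
So e_{43}(P,Q) = e_{43}(P',Q')^{39}, since 32*39 = 1 mod 43.
6-bit Miller (101011) on E'/F_{5270453419003} with a'=1998429384327, b'=1875202790895: accumulate tangent/chord ratios at Q'+S and P'+S'.
Result: e(P',Q') = 4522633438161 + 3775030304170*t + 2986028665539*t^2 + 1016468910285*t^3 + 4586586821747*t^4 + 3548912146789*t^5.
Raise to 39: e(P,Q) = 1398744729122 + 2580447277210*t + 2622619878128*t^2 + 3187689637583*t^3 + 2780360281922*t^4 + 4339639170962*t^5 in mu_{43}.

1398744729122 + 2580447277210*t + 2622619878128*t^2 + 3187689637583*t^3 + 2780360281922*t^4 + 4339639170962*t^5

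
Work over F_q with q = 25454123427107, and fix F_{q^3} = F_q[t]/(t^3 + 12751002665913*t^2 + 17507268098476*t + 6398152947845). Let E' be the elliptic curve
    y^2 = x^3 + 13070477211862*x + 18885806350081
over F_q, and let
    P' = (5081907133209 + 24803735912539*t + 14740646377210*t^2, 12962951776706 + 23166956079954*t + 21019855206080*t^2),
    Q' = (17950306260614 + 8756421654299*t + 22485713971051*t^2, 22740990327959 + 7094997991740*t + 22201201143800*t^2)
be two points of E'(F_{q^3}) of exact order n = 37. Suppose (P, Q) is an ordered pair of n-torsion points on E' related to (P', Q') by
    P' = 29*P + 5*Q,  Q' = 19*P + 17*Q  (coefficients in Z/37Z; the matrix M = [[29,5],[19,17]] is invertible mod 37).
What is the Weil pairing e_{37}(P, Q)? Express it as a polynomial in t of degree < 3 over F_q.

9072671461866 + 20914605897441*t + 97005648897*t^2

e_{37}(aP+bQ,cP+dQ) = e_{37}(P,Q)^(ad-bc); with (a,b,c,d)=(29,5,19,17) this gives the det-37 law.
So e_{37}(P,Q) = e_{37}(P',Q')^{4}, since 28*4 = 1 mod 37.
n = 37 = (100101)_2 (6 bits, wt 3); accumulate f_{37,P'}(Q'+S)/f_{37,P'}(S) along the 5-step ladder.
Result: e(P',Q') = 24825270022505 + 3451047145266*t + 1452877252491*t^2.
e_{37}(P,Q) = (24825270022505 + 3451047145266*t + 1452877252491*t^2)^{4} = 9072671461866 + 20914605897441*t + 97005648897*t^2.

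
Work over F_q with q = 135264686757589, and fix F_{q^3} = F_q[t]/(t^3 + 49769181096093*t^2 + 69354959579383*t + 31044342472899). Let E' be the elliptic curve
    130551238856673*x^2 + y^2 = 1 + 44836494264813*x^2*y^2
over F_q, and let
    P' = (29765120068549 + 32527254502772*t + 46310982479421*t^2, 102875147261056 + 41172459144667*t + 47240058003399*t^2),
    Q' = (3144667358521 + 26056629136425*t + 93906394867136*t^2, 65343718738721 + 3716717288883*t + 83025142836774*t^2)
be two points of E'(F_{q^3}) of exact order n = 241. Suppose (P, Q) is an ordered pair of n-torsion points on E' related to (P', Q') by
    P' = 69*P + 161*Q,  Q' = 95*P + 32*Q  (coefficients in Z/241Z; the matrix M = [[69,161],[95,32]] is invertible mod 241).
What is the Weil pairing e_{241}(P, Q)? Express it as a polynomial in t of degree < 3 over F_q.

e_{241} is bilinear + alternating on E[241], so e_{241}(69*P + 161*Q, 95*P + 32*Q) = e_{241}(P,Q)^(69*32-161*95).
69*32 - 161*95 = -13087; reduced mod 241: det = 168, inverse 33.
Edwards a_E,d_E -> Montgomery A=90250919040657,B=15236949854331 -> Weierstrass 51292061369357,63642549306572 via alpha=29231288853581,beta=21428686147965.
n = 241 = (11110001)_2 (8 bits, wt 5); accumulate f_{241,P'}(Q'+S)/f_{241,P'}(S) along the 7-step ladder.
e_{241}(P',Q') = 32827894094788 + 102640718589171*t + 125316368908162*t^2.
Hence e(P,Q) = 37592070414702 + 19329960554565*t + 50696024002465*t^2 in F_{135264686757589^3}^*.

37592070414702 + 19329960554565*t + 50696024002465*t^2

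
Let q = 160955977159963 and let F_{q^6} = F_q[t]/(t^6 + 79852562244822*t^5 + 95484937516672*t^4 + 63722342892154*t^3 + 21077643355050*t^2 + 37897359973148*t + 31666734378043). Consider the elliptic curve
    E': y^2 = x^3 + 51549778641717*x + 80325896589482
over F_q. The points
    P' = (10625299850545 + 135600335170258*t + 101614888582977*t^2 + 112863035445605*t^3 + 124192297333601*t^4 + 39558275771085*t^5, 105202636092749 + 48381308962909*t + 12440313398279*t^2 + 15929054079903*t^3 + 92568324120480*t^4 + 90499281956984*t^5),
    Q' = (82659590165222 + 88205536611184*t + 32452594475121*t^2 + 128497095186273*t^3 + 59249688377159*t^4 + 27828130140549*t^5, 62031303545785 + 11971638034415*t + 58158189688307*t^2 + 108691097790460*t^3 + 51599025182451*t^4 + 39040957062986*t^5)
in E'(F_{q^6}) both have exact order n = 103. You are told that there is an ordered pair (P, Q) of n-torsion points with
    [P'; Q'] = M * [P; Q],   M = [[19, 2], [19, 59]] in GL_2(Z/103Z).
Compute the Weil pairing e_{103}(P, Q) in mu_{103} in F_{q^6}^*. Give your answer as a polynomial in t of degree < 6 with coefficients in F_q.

129443976579579 + 1823879925889*t + 124865228680698*t^2 + 6886375814661*t^3 + 37915908990355*t^4 + 120222733829701*t^5

Under M = [[19,2],[19,59]] in GL_2(Z/103), e_{103}(P',Q') = e_{103}(P,Q)^(19*59-2*19 mod 103).
det M = 19*59 - 2*19 = 1083 = 53 (mod 103); 53^{-1} = 35 (mod 103).
Double-and-add over 1100111: 7-1 doublings, 5-1 additions; each step l_{T,T}/v_{2T} or l_{T,P'}/v at Q'+S for random S.
f_P(D_Q)/f_Q(D_P) = 25145026276112 + 113718946483722*t + 28868237408618*t^2 + 75830400837767*t^3 + 100679163822253*t^4 + 97835723644815*t^5.
Finally e_{103}(P,Q) = 129443976579579 + 1823879925889*t + 124865228680698*t^2 + 6886375814661*t^3 + 37915908990355*t^4 + 120222733829701*t^5.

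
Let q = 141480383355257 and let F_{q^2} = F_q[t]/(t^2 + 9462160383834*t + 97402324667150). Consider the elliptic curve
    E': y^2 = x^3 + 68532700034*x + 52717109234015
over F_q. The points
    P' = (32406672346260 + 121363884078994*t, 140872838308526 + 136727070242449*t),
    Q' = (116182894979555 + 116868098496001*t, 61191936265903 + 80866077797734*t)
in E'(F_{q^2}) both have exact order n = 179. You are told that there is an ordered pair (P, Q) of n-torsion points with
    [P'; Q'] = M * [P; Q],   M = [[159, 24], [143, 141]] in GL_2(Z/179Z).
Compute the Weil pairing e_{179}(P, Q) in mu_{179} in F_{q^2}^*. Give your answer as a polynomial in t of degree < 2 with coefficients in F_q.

46376476439918 + 28671295362608*t

Alternating bilinearity on E[179] (values in mu_{179} in F_{141480383355257^2}) gives e(P',Q') = e(P,Q)^det(M).
Inverting 13 mod 179: 124. Thus e_{179}(P,Q) = e(P',Q')^{124}.
Run Miller on y^2=x^3+68532700034*x+52717109234015 over F_{141480383355257}: ladder 10110011 (8 bits); e = f_P(D_Q)/f_Q(D_P).
Miller gives e_{179}(P',Q') = 73449774569573 + 21090400872672*t in F_{141480383355257^2}.
Thus e_{179}(P,Q) = 46376476439918 + 28671295362608*t.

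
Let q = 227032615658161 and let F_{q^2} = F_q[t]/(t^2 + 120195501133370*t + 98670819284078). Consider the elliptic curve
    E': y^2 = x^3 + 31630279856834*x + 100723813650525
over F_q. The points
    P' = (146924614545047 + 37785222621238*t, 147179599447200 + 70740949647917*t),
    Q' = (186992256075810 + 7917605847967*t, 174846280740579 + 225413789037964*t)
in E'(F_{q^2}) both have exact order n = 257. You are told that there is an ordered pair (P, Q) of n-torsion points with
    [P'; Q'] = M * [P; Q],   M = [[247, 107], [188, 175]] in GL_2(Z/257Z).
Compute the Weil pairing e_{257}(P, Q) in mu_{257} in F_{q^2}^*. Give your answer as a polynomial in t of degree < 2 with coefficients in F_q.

22040480406809 + 110349312871326*t

e_{257} is bilinear + alternating on E[257], so e_{257}(247*P + 107*Q, 188*P + 175*Q) = e_{257}(P,Q)^(247*175-107*188).
Inverting 236 mod 257: 208. Thus e_{257}(P,Q) = e(P',Q')^{208}.
Double-and-add over 100000001: 9-1 doublings, 2-1 additions; each step l_{T,T}/v_{2T} or l_{T,P'}/v at Q'+S for random S.
So e_{257}(P',Q') = 97307802325672 + 75799274873046*t.
(97307802325672 + 75799274873046*t)^{208} mod (227032615658161,f) = 22040480406809 + 110349312871326*t.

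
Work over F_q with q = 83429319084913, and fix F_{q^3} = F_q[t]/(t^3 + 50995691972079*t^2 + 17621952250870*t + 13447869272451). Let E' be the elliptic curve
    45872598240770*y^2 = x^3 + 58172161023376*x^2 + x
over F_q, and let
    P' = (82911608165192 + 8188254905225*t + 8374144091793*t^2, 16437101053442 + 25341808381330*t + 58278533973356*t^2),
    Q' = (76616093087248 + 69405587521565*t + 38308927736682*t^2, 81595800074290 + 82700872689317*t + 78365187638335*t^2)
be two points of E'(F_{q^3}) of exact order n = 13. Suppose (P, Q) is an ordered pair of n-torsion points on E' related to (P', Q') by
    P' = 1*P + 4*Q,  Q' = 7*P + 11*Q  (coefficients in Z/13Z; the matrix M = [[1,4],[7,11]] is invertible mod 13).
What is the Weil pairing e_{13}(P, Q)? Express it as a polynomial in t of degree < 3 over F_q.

82033637735006 + 33159724692004*t + 25070513005709*t^2

Since e_{13}(P,P)=e_{13}(Q,Q)=1 and e_{13}(Q,P)=e_{13}(P,Q)^{-1}, expanding e_{13}(1*P + 4*Q,7*P + 11*Q) leaves e(P,Q)^det(M).
So e_{13}(P,Q) = e_{13}(P',Q')^{3}, since 9*3 = 1 mod 13.
(x,y)|->(18861363211987x+80725201329973,18861363211987y) sends E' to y^2=x^3+52427386688111.
Miller loop for e_{13} over F_{83429319084913^3}: bits of 13 = 1101; 3 double steps + 2 add steps, l/v at each.
The quotient is 72910888822930 + 67143233836636*t + 49509395444072*t^2.
Hence e(P,Q) = 82033637735006 + 33159724692004*t + 25070513005709*t^2 in F_{83429319084913^3}^*.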